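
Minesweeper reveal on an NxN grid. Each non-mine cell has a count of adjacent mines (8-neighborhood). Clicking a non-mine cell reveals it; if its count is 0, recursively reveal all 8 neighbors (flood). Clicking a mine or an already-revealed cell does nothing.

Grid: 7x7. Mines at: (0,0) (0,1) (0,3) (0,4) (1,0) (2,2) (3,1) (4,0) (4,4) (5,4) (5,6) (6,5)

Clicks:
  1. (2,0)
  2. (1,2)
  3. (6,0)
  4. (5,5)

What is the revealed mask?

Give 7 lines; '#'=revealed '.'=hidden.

Answer: .......
..#....
#......
.......
.###...
####.#.
####...

Derivation:
Click 1 (2,0) count=2: revealed 1 new [(2,0)] -> total=1
Click 2 (1,2) count=3: revealed 1 new [(1,2)] -> total=2
Click 3 (6,0) count=0: revealed 11 new [(4,1) (4,2) (4,3) (5,0) (5,1) (5,2) (5,3) (6,0) (6,1) (6,2) (6,3)] -> total=13
Click 4 (5,5) count=4: revealed 1 new [(5,5)] -> total=14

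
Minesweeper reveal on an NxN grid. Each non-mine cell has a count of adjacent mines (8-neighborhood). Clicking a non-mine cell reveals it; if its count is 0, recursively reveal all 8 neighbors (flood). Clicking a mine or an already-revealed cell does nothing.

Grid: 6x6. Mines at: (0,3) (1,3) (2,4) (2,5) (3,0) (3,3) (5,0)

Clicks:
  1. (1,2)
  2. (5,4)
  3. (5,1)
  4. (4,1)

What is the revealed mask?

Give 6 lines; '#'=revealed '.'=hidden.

Answer: ......
..#...
......
....##
.#####
.#####

Derivation:
Click 1 (1,2) count=2: revealed 1 new [(1,2)] -> total=1
Click 2 (5,4) count=0: revealed 12 new [(3,4) (3,5) (4,1) (4,2) (4,3) (4,4) (4,5) (5,1) (5,2) (5,3) (5,4) (5,5)] -> total=13
Click 3 (5,1) count=1: revealed 0 new [(none)] -> total=13
Click 4 (4,1) count=2: revealed 0 new [(none)] -> total=13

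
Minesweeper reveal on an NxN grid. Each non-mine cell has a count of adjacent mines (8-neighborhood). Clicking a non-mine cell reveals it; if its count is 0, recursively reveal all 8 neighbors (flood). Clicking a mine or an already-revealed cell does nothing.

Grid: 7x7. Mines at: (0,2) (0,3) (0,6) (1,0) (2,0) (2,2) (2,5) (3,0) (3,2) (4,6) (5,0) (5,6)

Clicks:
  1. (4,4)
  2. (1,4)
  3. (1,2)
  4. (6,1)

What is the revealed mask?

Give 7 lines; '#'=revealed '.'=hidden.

Click 1 (4,4) count=0: revealed 18 new [(3,3) (3,4) (3,5) (4,1) (4,2) (4,3) (4,4) (4,5) (5,1) (5,2) (5,3) (5,4) (5,5) (6,1) (6,2) (6,3) (6,4) (6,5)] -> total=18
Click 2 (1,4) count=2: revealed 1 new [(1,4)] -> total=19
Click 3 (1,2) count=3: revealed 1 new [(1,2)] -> total=20
Click 4 (6,1) count=1: revealed 0 new [(none)] -> total=20

Answer: .......
..#.#..
.......
...###.
.#####.
.#####.
.#####.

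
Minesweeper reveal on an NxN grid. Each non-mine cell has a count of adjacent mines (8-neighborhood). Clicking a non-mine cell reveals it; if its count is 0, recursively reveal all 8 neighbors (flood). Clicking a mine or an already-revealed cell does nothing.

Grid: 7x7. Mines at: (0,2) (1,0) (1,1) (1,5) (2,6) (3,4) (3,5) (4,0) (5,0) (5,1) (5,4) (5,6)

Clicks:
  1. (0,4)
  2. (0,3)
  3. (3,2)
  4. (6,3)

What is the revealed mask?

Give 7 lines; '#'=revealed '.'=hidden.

Answer: ...##..
.......
.###...
.###...
.###...
.......
...#...

Derivation:
Click 1 (0,4) count=1: revealed 1 new [(0,4)] -> total=1
Click 2 (0,3) count=1: revealed 1 new [(0,3)] -> total=2
Click 3 (3,2) count=0: revealed 9 new [(2,1) (2,2) (2,3) (3,1) (3,2) (3,3) (4,1) (4,2) (4,3)] -> total=11
Click 4 (6,3) count=1: revealed 1 new [(6,3)] -> total=12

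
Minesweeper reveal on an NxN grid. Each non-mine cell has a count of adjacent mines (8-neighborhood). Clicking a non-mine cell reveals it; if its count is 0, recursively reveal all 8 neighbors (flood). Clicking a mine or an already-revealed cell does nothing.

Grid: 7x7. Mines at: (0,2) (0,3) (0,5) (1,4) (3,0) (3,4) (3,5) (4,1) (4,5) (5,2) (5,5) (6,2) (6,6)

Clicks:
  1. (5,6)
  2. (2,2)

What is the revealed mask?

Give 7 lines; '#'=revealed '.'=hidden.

Answer: .......
.###...
.###...
.###...
.......
......#
.......

Derivation:
Click 1 (5,6) count=3: revealed 1 new [(5,6)] -> total=1
Click 2 (2,2) count=0: revealed 9 new [(1,1) (1,2) (1,3) (2,1) (2,2) (2,3) (3,1) (3,2) (3,3)] -> total=10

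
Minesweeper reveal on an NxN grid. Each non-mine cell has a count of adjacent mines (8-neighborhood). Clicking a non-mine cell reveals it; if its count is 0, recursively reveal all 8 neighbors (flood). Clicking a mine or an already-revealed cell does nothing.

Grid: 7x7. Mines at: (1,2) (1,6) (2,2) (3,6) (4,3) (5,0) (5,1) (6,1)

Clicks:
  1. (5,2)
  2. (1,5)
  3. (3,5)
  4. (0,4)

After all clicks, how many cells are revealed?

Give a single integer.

Click 1 (5,2) count=3: revealed 1 new [(5,2)] -> total=1
Click 2 (1,5) count=1: revealed 1 new [(1,5)] -> total=2
Click 3 (3,5) count=1: revealed 1 new [(3,5)] -> total=3
Click 4 (0,4) count=0: revealed 10 new [(0,3) (0,4) (0,5) (1,3) (1,4) (2,3) (2,4) (2,5) (3,3) (3,4)] -> total=13

Answer: 13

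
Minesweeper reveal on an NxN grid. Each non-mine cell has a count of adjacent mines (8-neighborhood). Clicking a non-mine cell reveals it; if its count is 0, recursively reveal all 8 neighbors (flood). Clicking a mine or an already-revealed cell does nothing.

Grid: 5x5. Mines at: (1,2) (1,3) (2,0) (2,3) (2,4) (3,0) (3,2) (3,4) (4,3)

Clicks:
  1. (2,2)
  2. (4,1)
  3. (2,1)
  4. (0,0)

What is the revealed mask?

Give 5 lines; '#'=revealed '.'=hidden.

Click 1 (2,2) count=4: revealed 1 new [(2,2)] -> total=1
Click 2 (4,1) count=2: revealed 1 new [(4,1)] -> total=2
Click 3 (2,1) count=4: revealed 1 new [(2,1)] -> total=3
Click 4 (0,0) count=0: revealed 4 new [(0,0) (0,1) (1,0) (1,1)] -> total=7

Answer: ##...
##...
.##..
.....
.#...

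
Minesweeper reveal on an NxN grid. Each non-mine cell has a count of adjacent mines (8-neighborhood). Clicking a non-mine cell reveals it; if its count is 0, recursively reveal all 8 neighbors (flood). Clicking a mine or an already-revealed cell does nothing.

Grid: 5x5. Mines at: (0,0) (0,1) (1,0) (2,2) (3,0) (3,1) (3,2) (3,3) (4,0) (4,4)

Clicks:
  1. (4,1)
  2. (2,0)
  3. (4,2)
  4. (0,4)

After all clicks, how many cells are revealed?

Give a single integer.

Answer: 11

Derivation:
Click 1 (4,1) count=4: revealed 1 new [(4,1)] -> total=1
Click 2 (2,0) count=3: revealed 1 new [(2,0)] -> total=2
Click 3 (4,2) count=3: revealed 1 new [(4,2)] -> total=3
Click 4 (0,4) count=0: revealed 8 new [(0,2) (0,3) (0,4) (1,2) (1,3) (1,4) (2,3) (2,4)] -> total=11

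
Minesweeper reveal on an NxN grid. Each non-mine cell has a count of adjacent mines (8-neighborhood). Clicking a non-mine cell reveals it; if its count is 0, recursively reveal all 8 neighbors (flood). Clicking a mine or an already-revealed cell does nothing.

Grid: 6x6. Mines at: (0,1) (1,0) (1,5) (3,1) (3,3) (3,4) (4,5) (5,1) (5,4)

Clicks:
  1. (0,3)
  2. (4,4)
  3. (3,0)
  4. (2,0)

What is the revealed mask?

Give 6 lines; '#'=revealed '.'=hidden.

Click 1 (0,3) count=0: revealed 9 new [(0,2) (0,3) (0,4) (1,2) (1,3) (1,4) (2,2) (2,3) (2,4)] -> total=9
Click 2 (4,4) count=4: revealed 1 new [(4,4)] -> total=10
Click 3 (3,0) count=1: revealed 1 new [(3,0)] -> total=11
Click 4 (2,0) count=2: revealed 1 new [(2,0)] -> total=12

Answer: ..###.
..###.
#.###.
#.....
....#.
......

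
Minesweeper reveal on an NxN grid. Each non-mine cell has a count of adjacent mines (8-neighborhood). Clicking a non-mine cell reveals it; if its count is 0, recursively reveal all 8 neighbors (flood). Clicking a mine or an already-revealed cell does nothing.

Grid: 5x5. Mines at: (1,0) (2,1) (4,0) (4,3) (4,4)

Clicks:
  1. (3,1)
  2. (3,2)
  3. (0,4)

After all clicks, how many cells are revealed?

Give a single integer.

Click 1 (3,1) count=2: revealed 1 new [(3,1)] -> total=1
Click 2 (3,2) count=2: revealed 1 new [(3,2)] -> total=2
Click 3 (0,4) count=0: revealed 13 new [(0,1) (0,2) (0,3) (0,4) (1,1) (1,2) (1,3) (1,4) (2,2) (2,3) (2,4) (3,3) (3,4)] -> total=15

Answer: 15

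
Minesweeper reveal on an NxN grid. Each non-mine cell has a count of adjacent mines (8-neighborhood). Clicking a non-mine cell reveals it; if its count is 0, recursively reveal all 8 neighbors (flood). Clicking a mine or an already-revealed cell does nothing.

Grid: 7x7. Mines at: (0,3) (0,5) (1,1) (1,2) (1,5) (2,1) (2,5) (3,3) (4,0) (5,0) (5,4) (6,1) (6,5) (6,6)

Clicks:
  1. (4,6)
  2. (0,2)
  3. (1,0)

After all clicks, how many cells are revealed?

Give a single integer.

Click 1 (4,6) count=0: revealed 6 new [(3,5) (3,6) (4,5) (4,6) (5,5) (5,6)] -> total=6
Click 2 (0,2) count=3: revealed 1 new [(0,2)] -> total=7
Click 3 (1,0) count=2: revealed 1 new [(1,0)] -> total=8

Answer: 8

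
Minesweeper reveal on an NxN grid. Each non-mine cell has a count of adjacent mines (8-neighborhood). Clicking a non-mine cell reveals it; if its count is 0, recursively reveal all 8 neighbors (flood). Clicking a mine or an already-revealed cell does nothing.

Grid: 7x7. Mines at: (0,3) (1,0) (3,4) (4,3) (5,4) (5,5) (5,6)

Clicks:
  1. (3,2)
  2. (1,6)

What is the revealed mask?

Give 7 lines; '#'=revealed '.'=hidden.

Answer: ....###
....###
....###
..#..##
.....##
.......
.......

Derivation:
Click 1 (3,2) count=1: revealed 1 new [(3,2)] -> total=1
Click 2 (1,6) count=0: revealed 13 new [(0,4) (0,5) (0,6) (1,4) (1,5) (1,6) (2,4) (2,5) (2,6) (3,5) (3,6) (4,5) (4,6)] -> total=14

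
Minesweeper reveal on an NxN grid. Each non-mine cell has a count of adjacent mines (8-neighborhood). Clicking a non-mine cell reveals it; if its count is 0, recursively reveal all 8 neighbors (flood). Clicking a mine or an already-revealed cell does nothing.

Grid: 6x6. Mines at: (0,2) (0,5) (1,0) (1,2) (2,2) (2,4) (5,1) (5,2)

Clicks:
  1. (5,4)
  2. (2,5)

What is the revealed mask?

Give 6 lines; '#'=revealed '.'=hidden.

Answer: ......
......
.....#
...###
...###
...###

Derivation:
Click 1 (5,4) count=0: revealed 9 new [(3,3) (3,4) (3,5) (4,3) (4,4) (4,5) (5,3) (5,4) (5,5)] -> total=9
Click 2 (2,5) count=1: revealed 1 new [(2,5)] -> total=10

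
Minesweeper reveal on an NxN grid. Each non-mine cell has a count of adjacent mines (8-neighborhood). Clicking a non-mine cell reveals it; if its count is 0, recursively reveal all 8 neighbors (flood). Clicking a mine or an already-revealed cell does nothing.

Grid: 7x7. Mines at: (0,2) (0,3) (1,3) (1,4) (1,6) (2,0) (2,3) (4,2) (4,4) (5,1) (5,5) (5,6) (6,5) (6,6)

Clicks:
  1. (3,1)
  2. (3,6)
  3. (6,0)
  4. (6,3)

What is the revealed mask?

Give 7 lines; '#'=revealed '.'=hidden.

Answer: .......
.......
.....##
.#...##
.....##
..###..
#.###..

Derivation:
Click 1 (3,1) count=2: revealed 1 new [(3,1)] -> total=1
Click 2 (3,6) count=0: revealed 6 new [(2,5) (2,6) (3,5) (3,6) (4,5) (4,6)] -> total=7
Click 3 (6,0) count=1: revealed 1 new [(6,0)] -> total=8
Click 4 (6,3) count=0: revealed 6 new [(5,2) (5,3) (5,4) (6,2) (6,3) (6,4)] -> total=14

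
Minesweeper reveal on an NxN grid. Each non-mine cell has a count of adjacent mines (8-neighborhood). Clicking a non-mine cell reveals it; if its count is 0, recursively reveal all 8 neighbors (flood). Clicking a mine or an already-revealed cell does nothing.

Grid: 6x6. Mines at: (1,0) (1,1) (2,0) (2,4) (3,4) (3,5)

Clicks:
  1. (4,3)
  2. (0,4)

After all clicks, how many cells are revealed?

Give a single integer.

Click 1 (4,3) count=1: revealed 1 new [(4,3)] -> total=1
Click 2 (0,4) count=0: revealed 8 new [(0,2) (0,3) (0,4) (0,5) (1,2) (1,3) (1,4) (1,5)] -> total=9

Answer: 9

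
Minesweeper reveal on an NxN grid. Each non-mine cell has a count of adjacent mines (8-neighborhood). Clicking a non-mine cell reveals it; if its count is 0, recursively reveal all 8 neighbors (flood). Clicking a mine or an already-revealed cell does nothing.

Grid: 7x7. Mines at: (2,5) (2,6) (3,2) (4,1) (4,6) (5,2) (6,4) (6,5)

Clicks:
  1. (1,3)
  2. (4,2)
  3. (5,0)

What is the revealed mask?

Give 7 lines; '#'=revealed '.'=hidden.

Answer: #######
#######
#####..
##.....
..#....
#......
.......

Derivation:
Click 1 (1,3) count=0: revealed 21 new [(0,0) (0,1) (0,2) (0,3) (0,4) (0,5) (0,6) (1,0) (1,1) (1,2) (1,3) (1,4) (1,5) (1,6) (2,0) (2,1) (2,2) (2,3) (2,4) (3,0) (3,1)] -> total=21
Click 2 (4,2) count=3: revealed 1 new [(4,2)] -> total=22
Click 3 (5,0) count=1: revealed 1 new [(5,0)] -> total=23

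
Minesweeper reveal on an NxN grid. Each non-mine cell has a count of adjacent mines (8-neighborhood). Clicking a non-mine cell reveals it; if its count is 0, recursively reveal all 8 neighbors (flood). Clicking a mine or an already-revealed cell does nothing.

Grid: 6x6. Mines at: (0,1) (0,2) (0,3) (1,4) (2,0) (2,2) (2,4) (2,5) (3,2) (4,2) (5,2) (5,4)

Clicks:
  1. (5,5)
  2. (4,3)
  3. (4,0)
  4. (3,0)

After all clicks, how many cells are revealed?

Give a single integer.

Answer: 8

Derivation:
Click 1 (5,5) count=1: revealed 1 new [(5,5)] -> total=1
Click 2 (4,3) count=4: revealed 1 new [(4,3)] -> total=2
Click 3 (4,0) count=0: revealed 6 new [(3,0) (3,1) (4,0) (4,1) (5,0) (5,1)] -> total=8
Click 4 (3,0) count=1: revealed 0 new [(none)] -> total=8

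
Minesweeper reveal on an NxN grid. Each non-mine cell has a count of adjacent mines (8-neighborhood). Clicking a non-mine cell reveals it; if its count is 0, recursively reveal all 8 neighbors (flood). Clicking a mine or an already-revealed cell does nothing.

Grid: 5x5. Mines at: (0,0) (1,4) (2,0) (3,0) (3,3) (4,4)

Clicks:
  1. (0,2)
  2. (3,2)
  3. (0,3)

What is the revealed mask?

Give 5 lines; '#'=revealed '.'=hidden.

Answer: .###.
.###.
.###.
..#..
.....

Derivation:
Click 1 (0,2) count=0: revealed 9 new [(0,1) (0,2) (0,3) (1,1) (1,2) (1,3) (2,1) (2,2) (2,3)] -> total=9
Click 2 (3,2) count=1: revealed 1 new [(3,2)] -> total=10
Click 3 (0,3) count=1: revealed 0 new [(none)] -> total=10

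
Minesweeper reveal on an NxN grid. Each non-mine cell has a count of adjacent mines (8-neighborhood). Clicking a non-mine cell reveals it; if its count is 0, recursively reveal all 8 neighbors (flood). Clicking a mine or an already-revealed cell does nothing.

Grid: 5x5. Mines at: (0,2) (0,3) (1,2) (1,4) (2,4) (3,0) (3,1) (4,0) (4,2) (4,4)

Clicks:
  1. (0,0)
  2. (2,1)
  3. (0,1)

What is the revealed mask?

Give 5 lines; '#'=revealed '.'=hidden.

Click 1 (0,0) count=0: revealed 6 new [(0,0) (0,1) (1,0) (1,1) (2,0) (2,1)] -> total=6
Click 2 (2,1) count=3: revealed 0 new [(none)] -> total=6
Click 3 (0,1) count=2: revealed 0 new [(none)] -> total=6

Answer: ##...
##...
##...
.....
.....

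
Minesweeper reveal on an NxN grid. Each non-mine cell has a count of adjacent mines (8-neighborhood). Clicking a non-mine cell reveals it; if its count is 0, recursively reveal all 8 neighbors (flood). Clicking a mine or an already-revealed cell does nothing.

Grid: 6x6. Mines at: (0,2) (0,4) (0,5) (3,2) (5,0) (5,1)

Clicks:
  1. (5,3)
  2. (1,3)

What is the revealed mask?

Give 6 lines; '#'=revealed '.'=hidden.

Answer: ......
...###
...###
...###
..####
..####

Derivation:
Click 1 (5,3) count=0: revealed 17 new [(1,3) (1,4) (1,5) (2,3) (2,4) (2,5) (3,3) (3,4) (3,5) (4,2) (4,3) (4,4) (4,5) (5,2) (5,3) (5,4) (5,5)] -> total=17
Click 2 (1,3) count=2: revealed 0 new [(none)] -> total=17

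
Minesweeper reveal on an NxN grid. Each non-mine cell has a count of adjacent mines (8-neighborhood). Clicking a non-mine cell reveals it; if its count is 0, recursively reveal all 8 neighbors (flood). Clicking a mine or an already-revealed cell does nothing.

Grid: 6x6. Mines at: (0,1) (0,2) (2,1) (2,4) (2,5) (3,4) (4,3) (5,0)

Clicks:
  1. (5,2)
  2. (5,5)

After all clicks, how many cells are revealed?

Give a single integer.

Answer: 5

Derivation:
Click 1 (5,2) count=1: revealed 1 new [(5,2)] -> total=1
Click 2 (5,5) count=0: revealed 4 new [(4,4) (4,5) (5,4) (5,5)] -> total=5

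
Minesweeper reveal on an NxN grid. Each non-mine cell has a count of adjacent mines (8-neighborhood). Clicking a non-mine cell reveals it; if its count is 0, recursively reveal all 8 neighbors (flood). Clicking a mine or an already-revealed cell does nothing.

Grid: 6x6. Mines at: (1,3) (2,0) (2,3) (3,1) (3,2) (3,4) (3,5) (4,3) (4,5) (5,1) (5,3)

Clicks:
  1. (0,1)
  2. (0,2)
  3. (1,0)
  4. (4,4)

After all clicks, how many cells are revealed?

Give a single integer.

Click 1 (0,1) count=0: revealed 6 new [(0,0) (0,1) (0,2) (1,0) (1,1) (1,2)] -> total=6
Click 2 (0,2) count=1: revealed 0 new [(none)] -> total=6
Click 3 (1,0) count=1: revealed 0 new [(none)] -> total=6
Click 4 (4,4) count=5: revealed 1 new [(4,4)] -> total=7

Answer: 7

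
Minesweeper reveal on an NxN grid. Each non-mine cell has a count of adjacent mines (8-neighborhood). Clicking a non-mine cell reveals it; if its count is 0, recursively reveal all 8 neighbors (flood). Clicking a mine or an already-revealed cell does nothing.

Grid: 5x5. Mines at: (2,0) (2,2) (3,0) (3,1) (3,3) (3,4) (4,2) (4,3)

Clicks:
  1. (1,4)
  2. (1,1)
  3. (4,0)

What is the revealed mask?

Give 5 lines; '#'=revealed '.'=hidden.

Answer: #####
#####
...##
.....
#....

Derivation:
Click 1 (1,4) count=0: revealed 12 new [(0,0) (0,1) (0,2) (0,3) (0,4) (1,0) (1,1) (1,2) (1,3) (1,4) (2,3) (2,4)] -> total=12
Click 2 (1,1) count=2: revealed 0 new [(none)] -> total=12
Click 3 (4,0) count=2: revealed 1 new [(4,0)] -> total=13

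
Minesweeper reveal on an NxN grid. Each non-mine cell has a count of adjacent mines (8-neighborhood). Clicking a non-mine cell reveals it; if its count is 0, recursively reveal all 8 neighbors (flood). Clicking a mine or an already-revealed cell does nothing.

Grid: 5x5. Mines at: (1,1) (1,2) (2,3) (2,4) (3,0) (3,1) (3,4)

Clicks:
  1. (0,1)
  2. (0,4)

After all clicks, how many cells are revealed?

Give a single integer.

Answer: 5

Derivation:
Click 1 (0,1) count=2: revealed 1 new [(0,1)] -> total=1
Click 2 (0,4) count=0: revealed 4 new [(0,3) (0,4) (1,3) (1,4)] -> total=5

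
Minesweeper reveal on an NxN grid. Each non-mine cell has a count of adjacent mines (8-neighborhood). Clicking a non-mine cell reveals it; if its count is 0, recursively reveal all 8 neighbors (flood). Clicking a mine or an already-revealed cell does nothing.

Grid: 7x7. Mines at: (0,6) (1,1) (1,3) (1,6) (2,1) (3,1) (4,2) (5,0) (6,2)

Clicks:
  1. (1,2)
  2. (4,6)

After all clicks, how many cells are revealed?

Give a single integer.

Answer: 21

Derivation:
Click 1 (1,2) count=3: revealed 1 new [(1,2)] -> total=1
Click 2 (4,6) count=0: revealed 20 new [(2,3) (2,4) (2,5) (2,6) (3,3) (3,4) (3,5) (3,6) (4,3) (4,4) (4,5) (4,6) (5,3) (5,4) (5,5) (5,6) (6,3) (6,4) (6,5) (6,6)] -> total=21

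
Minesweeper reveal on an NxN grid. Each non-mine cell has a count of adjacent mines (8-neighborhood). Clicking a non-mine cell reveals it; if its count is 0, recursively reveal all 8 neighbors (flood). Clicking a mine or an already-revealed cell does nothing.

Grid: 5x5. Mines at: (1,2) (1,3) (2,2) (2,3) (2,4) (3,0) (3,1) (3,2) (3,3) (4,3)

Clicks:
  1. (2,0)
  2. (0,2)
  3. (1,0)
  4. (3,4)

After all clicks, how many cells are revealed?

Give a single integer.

Answer: 8

Derivation:
Click 1 (2,0) count=2: revealed 1 new [(2,0)] -> total=1
Click 2 (0,2) count=2: revealed 1 new [(0,2)] -> total=2
Click 3 (1,0) count=0: revealed 5 new [(0,0) (0,1) (1,0) (1,1) (2,1)] -> total=7
Click 4 (3,4) count=4: revealed 1 new [(3,4)] -> total=8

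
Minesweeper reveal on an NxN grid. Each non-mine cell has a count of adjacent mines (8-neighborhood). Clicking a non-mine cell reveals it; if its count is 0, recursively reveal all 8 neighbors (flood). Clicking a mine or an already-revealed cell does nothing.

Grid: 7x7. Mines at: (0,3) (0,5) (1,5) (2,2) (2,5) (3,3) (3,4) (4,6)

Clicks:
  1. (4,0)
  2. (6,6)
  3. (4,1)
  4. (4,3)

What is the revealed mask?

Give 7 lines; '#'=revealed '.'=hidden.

Click 1 (4,0) count=0: revealed 31 new [(0,0) (0,1) (0,2) (1,0) (1,1) (1,2) (2,0) (2,1) (3,0) (3,1) (3,2) (4,0) (4,1) (4,2) (4,3) (4,4) (4,5) (5,0) (5,1) (5,2) (5,3) (5,4) (5,5) (5,6) (6,0) (6,1) (6,2) (6,3) (6,4) (6,5) (6,6)] -> total=31
Click 2 (6,6) count=0: revealed 0 new [(none)] -> total=31
Click 3 (4,1) count=0: revealed 0 new [(none)] -> total=31
Click 4 (4,3) count=2: revealed 0 new [(none)] -> total=31

Answer: ###....
###....
##.....
###....
######.
#######
#######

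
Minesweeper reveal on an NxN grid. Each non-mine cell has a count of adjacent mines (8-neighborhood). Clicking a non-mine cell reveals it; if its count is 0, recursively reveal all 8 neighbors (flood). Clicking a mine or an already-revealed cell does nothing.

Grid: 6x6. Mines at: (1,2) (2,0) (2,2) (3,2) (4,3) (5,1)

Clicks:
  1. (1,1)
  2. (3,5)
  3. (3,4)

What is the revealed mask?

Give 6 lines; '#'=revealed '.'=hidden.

Click 1 (1,1) count=3: revealed 1 new [(1,1)] -> total=1
Click 2 (3,5) count=0: revealed 16 new [(0,3) (0,4) (0,5) (1,3) (1,4) (1,5) (2,3) (2,4) (2,5) (3,3) (3,4) (3,5) (4,4) (4,5) (5,4) (5,5)] -> total=17
Click 3 (3,4) count=1: revealed 0 new [(none)] -> total=17

Answer: ...###
.#.###
...###
...###
....##
....##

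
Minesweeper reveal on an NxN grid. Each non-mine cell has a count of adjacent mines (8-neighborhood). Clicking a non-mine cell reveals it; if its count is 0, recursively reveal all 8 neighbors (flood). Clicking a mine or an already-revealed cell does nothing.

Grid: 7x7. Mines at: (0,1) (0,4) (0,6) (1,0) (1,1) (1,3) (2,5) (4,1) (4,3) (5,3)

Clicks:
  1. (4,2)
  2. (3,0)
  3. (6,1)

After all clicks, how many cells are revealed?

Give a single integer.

Click 1 (4,2) count=3: revealed 1 new [(4,2)] -> total=1
Click 2 (3,0) count=1: revealed 1 new [(3,0)] -> total=2
Click 3 (6,1) count=0: revealed 6 new [(5,0) (5,1) (5,2) (6,0) (6,1) (6,2)] -> total=8

Answer: 8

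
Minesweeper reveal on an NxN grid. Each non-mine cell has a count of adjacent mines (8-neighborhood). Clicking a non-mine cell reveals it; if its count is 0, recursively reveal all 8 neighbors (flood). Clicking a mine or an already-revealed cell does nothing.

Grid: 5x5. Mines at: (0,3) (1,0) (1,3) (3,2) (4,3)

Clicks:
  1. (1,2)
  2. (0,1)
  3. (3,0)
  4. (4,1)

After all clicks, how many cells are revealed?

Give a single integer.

Click 1 (1,2) count=2: revealed 1 new [(1,2)] -> total=1
Click 2 (0,1) count=1: revealed 1 new [(0,1)] -> total=2
Click 3 (3,0) count=0: revealed 6 new [(2,0) (2,1) (3,0) (3,1) (4,0) (4,1)] -> total=8
Click 4 (4,1) count=1: revealed 0 new [(none)] -> total=8

Answer: 8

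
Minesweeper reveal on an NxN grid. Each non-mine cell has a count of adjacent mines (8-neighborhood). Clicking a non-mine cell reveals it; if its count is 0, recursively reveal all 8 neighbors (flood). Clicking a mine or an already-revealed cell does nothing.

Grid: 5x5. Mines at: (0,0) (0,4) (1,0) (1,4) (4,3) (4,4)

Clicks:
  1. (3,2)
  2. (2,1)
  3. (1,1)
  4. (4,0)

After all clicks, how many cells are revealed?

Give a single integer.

Click 1 (3,2) count=1: revealed 1 new [(3,2)] -> total=1
Click 2 (2,1) count=1: revealed 1 new [(2,1)] -> total=2
Click 3 (1,1) count=2: revealed 1 new [(1,1)] -> total=3
Click 4 (4,0) count=0: revealed 14 new [(0,1) (0,2) (0,3) (1,2) (1,3) (2,0) (2,2) (2,3) (3,0) (3,1) (3,3) (4,0) (4,1) (4,2)] -> total=17

Answer: 17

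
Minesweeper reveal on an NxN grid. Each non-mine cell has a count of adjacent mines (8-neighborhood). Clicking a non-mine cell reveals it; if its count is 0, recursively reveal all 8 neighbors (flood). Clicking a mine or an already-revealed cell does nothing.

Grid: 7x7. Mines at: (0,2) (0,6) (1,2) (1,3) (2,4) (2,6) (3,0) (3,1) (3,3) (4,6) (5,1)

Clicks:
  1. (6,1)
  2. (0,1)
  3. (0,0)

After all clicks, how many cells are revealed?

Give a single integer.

Click 1 (6,1) count=1: revealed 1 new [(6,1)] -> total=1
Click 2 (0,1) count=2: revealed 1 new [(0,1)] -> total=2
Click 3 (0,0) count=0: revealed 5 new [(0,0) (1,0) (1,1) (2,0) (2,1)] -> total=7

Answer: 7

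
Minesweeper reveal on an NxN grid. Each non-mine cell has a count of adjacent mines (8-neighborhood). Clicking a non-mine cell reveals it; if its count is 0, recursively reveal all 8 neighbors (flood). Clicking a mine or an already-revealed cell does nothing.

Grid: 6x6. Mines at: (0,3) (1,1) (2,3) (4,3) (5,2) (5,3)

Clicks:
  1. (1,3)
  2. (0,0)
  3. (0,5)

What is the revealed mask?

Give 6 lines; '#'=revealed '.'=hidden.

Answer: #...##
...###
....##
....##
....##
....##

Derivation:
Click 1 (1,3) count=2: revealed 1 new [(1,3)] -> total=1
Click 2 (0,0) count=1: revealed 1 new [(0,0)] -> total=2
Click 3 (0,5) count=0: revealed 12 new [(0,4) (0,5) (1,4) (1,5) (2,4) (2,5) (3,4) (3,5) (4,4) (4,5) (5,4) (5,5)] -> total=14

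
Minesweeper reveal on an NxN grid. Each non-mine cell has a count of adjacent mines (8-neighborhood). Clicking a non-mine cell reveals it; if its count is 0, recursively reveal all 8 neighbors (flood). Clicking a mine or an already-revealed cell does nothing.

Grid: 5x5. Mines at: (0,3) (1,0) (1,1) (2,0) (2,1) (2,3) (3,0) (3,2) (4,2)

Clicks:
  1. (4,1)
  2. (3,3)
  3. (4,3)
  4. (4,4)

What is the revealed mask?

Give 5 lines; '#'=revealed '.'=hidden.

Click 1 (4,1) count=3: revealed 1 new [(4,1)] -> total=1
Click 2 (3,3) count=3: revealed 1 new [(3,3)] -> total=2
Click 3 (4,3) count=2: revealed 1 new [(4,3)] -> total=3
Click 4 (4,4) count=0: revealed 2 new [(3,4) (4,4)] -> total=5

Answer: .....
.....
.....
...##
.#.##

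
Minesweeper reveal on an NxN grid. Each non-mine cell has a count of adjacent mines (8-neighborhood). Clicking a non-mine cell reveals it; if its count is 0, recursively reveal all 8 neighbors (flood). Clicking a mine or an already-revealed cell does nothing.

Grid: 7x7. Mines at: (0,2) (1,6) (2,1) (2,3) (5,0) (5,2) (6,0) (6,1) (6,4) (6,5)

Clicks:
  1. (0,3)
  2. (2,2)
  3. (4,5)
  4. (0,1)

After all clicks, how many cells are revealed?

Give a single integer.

Click 1 (0,3) count=1: revealed 1 new [(0,3)] -> total=1
Click 2 (2,2) count=2: revealed 1 new [(2,2)] -> total=2
Click 3 (4,5) count=0: revealed 15 new [(2,4) (2,5) (2,6) (3,3) (3,4) (3,5) (3,6) (4,3) (4,4) (4,5) (4,6) (5,3) (5,4) (5,5) (5,6)] -> total=17
Click 4 (0,1) count=1: revealed 1 new [(0,1)] -> total=18

Answer: 18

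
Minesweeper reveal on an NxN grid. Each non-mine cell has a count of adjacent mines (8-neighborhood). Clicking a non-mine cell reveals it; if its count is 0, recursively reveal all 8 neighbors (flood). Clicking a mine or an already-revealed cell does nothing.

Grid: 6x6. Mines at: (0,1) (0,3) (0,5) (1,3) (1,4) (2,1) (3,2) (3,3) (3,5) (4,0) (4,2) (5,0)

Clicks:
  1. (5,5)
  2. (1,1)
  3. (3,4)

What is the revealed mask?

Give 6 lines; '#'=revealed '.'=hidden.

Answer: ......
.#....
......
....#.
...###
...###

Derivation:
Click 1 (5,5) count=0: revealed 6 new [(4,3) (4,4) (4,5) (5,3) (5,4) (5,5)] -> total=6
Click 2 (1,1) count=2: revealed 1 new [(1,1)] -> total=7
Click 3 (3,4) count=2: revealed 1 new [(3,4)] -> total=8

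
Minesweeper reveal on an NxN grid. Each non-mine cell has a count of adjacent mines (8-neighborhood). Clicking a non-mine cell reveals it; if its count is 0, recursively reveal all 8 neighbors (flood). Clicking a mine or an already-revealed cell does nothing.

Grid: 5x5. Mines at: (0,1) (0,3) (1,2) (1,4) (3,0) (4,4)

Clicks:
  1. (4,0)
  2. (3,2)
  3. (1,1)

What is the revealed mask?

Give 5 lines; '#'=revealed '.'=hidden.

Click 1 (4,0) count=1: revealed 1 new [(4,0)] -> total=1
Click 2 (3,2) count=0: revealed 9 new [(2,1) (2,2) (2,3) (3,1) (3,2) (3,3) (4,1) (4,2) (4,3)] -> total=10
Click 3 (1,1) count=2: revealed 1 new [(1,1)] -> total=11

Answer: .....
.#...
.###.
.###.
####.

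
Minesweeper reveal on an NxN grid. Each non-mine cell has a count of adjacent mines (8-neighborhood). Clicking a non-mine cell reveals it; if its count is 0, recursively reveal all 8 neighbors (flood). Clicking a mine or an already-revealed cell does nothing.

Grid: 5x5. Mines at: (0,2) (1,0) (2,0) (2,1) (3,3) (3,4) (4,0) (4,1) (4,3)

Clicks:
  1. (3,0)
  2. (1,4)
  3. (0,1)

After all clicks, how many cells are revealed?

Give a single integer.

Answer: 8

Derivation:
Click 1 (3,0) count=4: revealed 1 new [(3,0)] -> total=1
Click 2 (1,4) count=0: revealed 6 new [(0,3) (0,4) (1,3) (1,4) (2,3) (2,4)] -> total=7
Click 3 (0,1) count=2: revealed 1 new [(0,1)] -> total=8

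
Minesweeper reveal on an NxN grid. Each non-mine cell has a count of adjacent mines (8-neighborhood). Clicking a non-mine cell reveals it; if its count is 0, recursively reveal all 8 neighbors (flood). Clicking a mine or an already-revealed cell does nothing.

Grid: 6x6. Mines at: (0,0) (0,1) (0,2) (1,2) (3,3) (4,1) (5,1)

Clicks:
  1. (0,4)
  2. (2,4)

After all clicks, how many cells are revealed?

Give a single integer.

Click 1 (0,4) count=0: revealed 19 new [(0,3) (0,4) (0,5) (1,3) (1,4) (1,5) (2,3) (2,4) (2,5) (3,4) (3,5) (4,2) (4,3) (4,4) (4,5) (5,2) (5,3) (5,4) (5,5)] -> total=19
Click 2 (2,4) count=1: revealed 0 new [(none)] -> total=19

Answer: 19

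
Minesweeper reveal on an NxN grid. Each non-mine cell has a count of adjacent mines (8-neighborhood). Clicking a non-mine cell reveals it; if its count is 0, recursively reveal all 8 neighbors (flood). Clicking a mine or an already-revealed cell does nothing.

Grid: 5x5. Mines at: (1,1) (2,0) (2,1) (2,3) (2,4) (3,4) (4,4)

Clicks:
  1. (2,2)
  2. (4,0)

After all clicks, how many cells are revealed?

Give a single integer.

Click 1 (2,2) count=3: revealed 1 new [(2,2)] -> total=1
Click 2 (4,0) count=0: revealed 8 new [(3,0) (3,1) (3,2) (3,3) (4,0) (4,1) (4,2) (4,3)] -> total=9

Answer: 9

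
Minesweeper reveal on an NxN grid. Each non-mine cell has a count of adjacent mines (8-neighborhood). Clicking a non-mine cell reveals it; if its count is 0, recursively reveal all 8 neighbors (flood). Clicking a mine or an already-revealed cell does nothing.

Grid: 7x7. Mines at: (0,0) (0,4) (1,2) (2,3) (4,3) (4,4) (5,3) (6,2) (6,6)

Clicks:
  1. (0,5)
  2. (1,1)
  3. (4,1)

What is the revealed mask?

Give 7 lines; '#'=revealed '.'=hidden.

Click 1 (0,5) count=1: revealed 1 new [(0,5)] -> total=1
Click 2 (1,1) count=2: revealed 1 new [(1,1)] -> total=2
Click 3 (4,1) count=0: revealed 15 new [(1,0) (2,0) (2,1) (2,2) (3,0) (3,1) (3,2) (4,0) (4,1) (4,2) (5,0) (5,1) (5,2) (6,0) (6,1)] -> total=17

Answer: .....#.
##.....
###....
###....
###....
###....
##.....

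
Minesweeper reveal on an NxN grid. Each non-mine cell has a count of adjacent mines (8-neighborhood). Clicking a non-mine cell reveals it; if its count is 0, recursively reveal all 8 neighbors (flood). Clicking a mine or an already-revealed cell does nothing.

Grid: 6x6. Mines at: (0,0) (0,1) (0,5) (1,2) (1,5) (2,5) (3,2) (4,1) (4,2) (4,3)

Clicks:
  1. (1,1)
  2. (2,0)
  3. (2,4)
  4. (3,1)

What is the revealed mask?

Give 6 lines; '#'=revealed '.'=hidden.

Click 1 (1,1) count=3: revealed 1 new [(1,1)] -> total=1
Click 2 (2,0) count=0: revealed 5 new [(1,0) (2,0) (2,1) (3,0) (3,1)] -> total=6
Click 3 (2,4) count=2: revealed 1 new [(2,4)] -> total=7
Click 4 (3,1) count=3: revealed 0 new [(none)] -> total=7

Answer: ......
##....
##..#.
##....
......
......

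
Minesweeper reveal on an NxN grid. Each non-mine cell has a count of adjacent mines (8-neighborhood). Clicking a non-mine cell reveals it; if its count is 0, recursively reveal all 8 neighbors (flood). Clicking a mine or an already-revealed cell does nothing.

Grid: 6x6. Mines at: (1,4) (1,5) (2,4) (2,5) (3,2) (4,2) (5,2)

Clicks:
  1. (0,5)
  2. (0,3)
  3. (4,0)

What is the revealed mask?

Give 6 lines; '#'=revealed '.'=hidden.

Click 1 (0,5) count=2: revealed 1 new [(0,5)] -> total=1
Click 2 (0,3) count=1: revealed 1 new [(0,3)] -> total=2
Click 3 (4,0) count=0: revealed 17 new [(0,0) (0,1) (0,2) (1,0) (1,1) (1,2) (1,3) (2,0) (2,1) (2,2) (2,3) (3,0) (3,1) (4,0) (4,1) (5,0) (5,1)] -> total=19

Answer: ####.#
####..
####..
##....
##....
##....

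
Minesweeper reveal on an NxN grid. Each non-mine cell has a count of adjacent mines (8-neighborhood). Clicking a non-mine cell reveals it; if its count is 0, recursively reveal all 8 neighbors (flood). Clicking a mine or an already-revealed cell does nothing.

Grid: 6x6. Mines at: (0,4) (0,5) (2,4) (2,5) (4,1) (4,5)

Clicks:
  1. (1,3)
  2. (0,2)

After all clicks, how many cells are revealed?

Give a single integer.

Answer: 16

Derivation:
Click 1 (1,3) count=2: revealed 1 new [(1,3)] -> total=1
Click 2 (0,2) count=0: revealed 15 new [(0,0) (0,1) (0,2) (0,3) (1,0) (1,1) (1,2) (2,0) (2,1) (2,2) (2,3) (3,0) (3,1) (3,2) (3,3)] -> total=16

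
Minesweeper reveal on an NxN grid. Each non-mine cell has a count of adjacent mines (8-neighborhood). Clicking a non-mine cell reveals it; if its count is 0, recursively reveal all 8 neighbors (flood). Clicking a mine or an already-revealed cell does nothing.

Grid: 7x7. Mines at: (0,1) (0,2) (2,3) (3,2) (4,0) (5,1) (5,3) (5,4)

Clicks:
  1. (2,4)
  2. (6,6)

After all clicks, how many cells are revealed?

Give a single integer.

Click 1 (2,4) count=1: revealed 1 new [(2,4)] -> total=1
Click 2 (6,6) count=0: revealed 20 new [(0,3) (0,4) (0,5) (0,6) (1,3) (1,4) (1,5) (1,6) (2,5) (2,6) (3,4) (3,5) (3,6) (4,4) (4,5) (4,6) (5,5) (5,6) (6,5) (6,6)] -> total=21

Answer: 21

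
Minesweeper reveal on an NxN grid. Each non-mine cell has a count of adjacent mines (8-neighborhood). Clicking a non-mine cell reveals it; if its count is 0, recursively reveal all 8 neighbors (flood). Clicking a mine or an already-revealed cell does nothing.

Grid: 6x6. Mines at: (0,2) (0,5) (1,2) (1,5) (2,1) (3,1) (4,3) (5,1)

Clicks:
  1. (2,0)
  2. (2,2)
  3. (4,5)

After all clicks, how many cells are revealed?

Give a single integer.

Answer: 10

Derivation:
Click 1 (2,0) count=2: revealed 1 new [(2,0)] -> total=1
Click 2 (2,2) count=3: revealed 1 new [(2,2)] -> total=2
Click 3 (4,5) count=0: revealed 8 new [(2,4) (2,5) (3,4) (3,5) (4,4) (4,5) (5,4) (5,5)] -> total=10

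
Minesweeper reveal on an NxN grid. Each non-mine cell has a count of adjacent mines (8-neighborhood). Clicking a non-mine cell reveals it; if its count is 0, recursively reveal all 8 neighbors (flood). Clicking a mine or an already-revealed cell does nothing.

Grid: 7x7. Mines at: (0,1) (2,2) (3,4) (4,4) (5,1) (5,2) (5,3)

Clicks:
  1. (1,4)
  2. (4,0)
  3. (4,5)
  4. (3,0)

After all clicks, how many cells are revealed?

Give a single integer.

Answer: 32

Derivation:
Click 1 (1,4) count=0: revealed 24 new [(0,2) (0,3) (0,4) (0,5) (0,6) (1,2) (1,3) (1,4) (1,5) (1,6) (2,3) (2,4) (2,5) (2,6) (3,5) (3,6) (4,5) (4,6) (5,4) (5,5) (5,6) (6,4) (6,5) (6,6)] -> total=24
Click 2 (4,0) count=1: revealed 1 new [(4,0)] -> total=25
Click 3 (4,5) count=2: revealed 0 new [(none)] -> total=25
Click 4 (3,0) count=0: revealed 7 new [(1,0) (1,1) (2,0) (2,1) (3,0) (3,1) (4,1)] -> total=32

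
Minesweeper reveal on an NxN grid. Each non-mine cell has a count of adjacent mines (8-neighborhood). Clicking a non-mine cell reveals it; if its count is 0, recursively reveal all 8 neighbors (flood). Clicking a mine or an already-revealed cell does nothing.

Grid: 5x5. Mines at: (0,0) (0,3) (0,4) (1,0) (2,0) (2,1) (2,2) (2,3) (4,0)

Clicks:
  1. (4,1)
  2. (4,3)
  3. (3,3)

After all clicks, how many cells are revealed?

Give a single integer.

Answer: 8

Derivation:
Click 1 (4,1) count=1: revealed 1 new [(4,1)] -> total=1
Click 2 (4,3) count=0: revealed 7 new [(3,1) (3,2) (3,3) (3,4) (4,2) (4,3) (4,4)] -> total=8
Click 3 (3,3) count=2: revealed 0 new [(none)] -> total=8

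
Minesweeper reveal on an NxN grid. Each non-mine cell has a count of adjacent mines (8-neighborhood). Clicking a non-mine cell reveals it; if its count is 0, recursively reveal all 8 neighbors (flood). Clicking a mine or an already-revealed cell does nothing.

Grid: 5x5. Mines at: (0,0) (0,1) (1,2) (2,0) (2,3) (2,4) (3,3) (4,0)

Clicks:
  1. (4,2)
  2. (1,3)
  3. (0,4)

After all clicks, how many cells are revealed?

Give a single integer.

Click 1 (4,2) count=1: revealed 1 new [(4,2)] -> total=1
Click 2 (1,3) count=3: revealed 1 new [(1,3)] -> total=2
Click 3 (0,4) count=0: revealed 3 new [(0,3) (0,4) (1,4)] -> total=5

Answer: 5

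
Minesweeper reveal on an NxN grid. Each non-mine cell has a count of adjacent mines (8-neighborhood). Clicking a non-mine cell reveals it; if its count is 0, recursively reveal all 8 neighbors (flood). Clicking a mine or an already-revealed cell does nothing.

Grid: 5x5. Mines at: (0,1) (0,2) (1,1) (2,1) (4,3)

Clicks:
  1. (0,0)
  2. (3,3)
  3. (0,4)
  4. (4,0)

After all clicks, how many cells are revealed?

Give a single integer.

Answer: 17

Derivation:
Click 1 (0,0) count=2: revealed 1 new [(0,0)] -> total=1
Click 2 (3,3) count=1: revealed 1 new [(3,3)] -> total=2
Click 3 (0,4) count=0: revealed 10 new [(0,3) (0,4) (1,2) (1,3) (1,4) (2,2) (2,3) (2,4) (3,2) (3,4)] -> total=12
Click 4 (4,0) count=0: revealed 5 new [(3,0) (3,1) (4,0) (4,1) (4,2)] -> total=17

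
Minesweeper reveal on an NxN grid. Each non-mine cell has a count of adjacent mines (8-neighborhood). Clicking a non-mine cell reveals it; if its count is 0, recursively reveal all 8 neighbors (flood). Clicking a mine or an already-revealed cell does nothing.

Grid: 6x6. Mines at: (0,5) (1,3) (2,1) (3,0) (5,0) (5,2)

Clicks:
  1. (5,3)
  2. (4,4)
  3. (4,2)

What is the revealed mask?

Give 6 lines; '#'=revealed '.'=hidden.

Click 1 (5,3) count=1: revealed 1 new [(5,3)] -> total=1
Click 2 (4,4) count=0: revealed 16 new [(1,4) (1,5) (2,2) (2,3) (2,4) (2,5) (3,2) (3,3) (3,4) (3,5) (4,2) (4,3) (4,4) (4,5) (5,4) (5,5)] -> total=17
Click 3 (4,2) count=1: revealed 0 new [(none)] -> total=17

Answer: ......
....##
..####
..####
..####
...###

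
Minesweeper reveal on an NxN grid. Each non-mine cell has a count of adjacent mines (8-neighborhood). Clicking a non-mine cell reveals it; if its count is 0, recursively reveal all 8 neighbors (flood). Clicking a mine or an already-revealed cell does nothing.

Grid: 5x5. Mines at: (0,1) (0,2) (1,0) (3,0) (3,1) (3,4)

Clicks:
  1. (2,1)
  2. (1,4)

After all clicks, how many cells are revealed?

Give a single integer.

Answer: 7

Derivation:
Click 1 (2,1) count=3: revealed 1 new [(2,1)] -> total=1
Click 2 (1,4) count=0: revealed 6 new [(0,3) (0,4) (1,3) (1,4) (2,3) (2,4)] -> total=7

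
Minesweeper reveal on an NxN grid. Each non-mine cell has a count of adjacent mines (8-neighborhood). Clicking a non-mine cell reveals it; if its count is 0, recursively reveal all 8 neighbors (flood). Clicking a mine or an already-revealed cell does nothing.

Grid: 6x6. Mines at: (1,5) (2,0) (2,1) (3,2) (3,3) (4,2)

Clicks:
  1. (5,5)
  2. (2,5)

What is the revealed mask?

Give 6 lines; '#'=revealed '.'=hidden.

Click 1 (5,5) count=0: revealed 10 new [(2,4) (2,5) (3,4) (3,5) (4,3) (4,4) (4,5) (5,3) (5,4) (5,5)] -> total=10
Click 2 (2,5) count=1: revealed 0 new [(none)] -> total=10

Answer: ......
......
....##
....##
...###
...###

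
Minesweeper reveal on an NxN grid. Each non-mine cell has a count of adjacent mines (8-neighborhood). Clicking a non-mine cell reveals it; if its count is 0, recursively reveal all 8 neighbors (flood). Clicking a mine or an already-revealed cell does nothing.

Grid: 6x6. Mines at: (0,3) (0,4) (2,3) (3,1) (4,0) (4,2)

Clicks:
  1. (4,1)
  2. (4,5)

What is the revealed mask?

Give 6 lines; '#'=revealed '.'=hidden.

Click 1 (4,1) count=3: revealed 1 new [(4,1)] -> total=1
Click 2 (4,5) count=0: revealed 13 new [(1,4) (1,5) (2,4) (2,5) (3,3) (3,4) (3,5) (4,3) (4,4) (4,5) (5,3) (5,4) (5,5)] -> total=14

Answer: ......
....##
....##
...###
.#.###
...###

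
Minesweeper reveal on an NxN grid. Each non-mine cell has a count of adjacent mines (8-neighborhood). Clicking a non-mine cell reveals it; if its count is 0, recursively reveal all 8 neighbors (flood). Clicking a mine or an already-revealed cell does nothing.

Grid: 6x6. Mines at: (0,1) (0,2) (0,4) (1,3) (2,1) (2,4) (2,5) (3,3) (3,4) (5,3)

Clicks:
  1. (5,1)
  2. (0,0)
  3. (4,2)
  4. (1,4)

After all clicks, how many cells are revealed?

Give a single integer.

Click 1 (5,1) count=0: revealed 9 new [(3,0) (3,1) (3,2) (4,0) (4,1) (4,2) (5,0) (5,1) (5,2)] -> total=9
Click 2 (0,0) count=1: revealed 1 new [(0,0)] -> total=10
Click 3 (4,2) count=2: revealed 0 new [(none)] -> total=10
Click 4 (1,4) count=4: revealed 1 new [(1,4)] -> total=11

Answer: 11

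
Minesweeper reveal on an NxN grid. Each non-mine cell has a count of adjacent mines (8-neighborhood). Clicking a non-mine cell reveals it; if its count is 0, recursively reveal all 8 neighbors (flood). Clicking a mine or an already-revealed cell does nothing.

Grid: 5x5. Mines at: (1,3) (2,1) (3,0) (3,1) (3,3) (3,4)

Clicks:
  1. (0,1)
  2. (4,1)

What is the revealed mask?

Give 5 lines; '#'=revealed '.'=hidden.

Answer: ###..
###..
.....
.....
.#...

Derivation:
Click 1 (0,1) count=0: revealed 6 new [(0,0) (0,1) (0,2) (1,0) (1,1) (1,2)] -> total=6
Click 2 (4,1) count=2: revealed 1 new [(4,1)] -> total=7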